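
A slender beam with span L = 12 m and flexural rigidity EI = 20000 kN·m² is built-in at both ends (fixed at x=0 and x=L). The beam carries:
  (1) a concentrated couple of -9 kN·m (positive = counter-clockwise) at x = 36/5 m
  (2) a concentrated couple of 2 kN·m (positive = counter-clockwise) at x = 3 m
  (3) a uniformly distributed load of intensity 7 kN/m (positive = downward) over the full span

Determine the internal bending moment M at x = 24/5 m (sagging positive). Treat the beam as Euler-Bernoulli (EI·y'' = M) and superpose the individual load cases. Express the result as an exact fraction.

M(24/5) = 33931/1000 kN·m

Load 1 — applied couple M₀=-9 kN·m at a=36/5 m (b=L-a=24/5):
  M_1 = R_Ax - M_A  [x≤a] with R_A=-27/25, M_A=-72/25 = (-27/25)·(24/5) - (-72/25) = -288/125 kN·m
Load 2 — applied couple M₀=2 kN·m at a=3 m (b=L-a=9):
  M_2 = R_Ax - M_A - M₀  [x>a] with R_A=3/16, M_A=-3/8 = (3/16)·(24/5) - (-3/8) - 2 = -29/40 kN·m
Load 3 — uniform load w=7 kN/m over full span:
  M_3 = wLx/2 - wL²/12 - wx²/2 = 7·12·(24/5)/2 - 7·12²/12 - 7·(24/5)²/2 = 924/25 kN·m
Superposition: M = Σ M_i = 33931/1000 kN·m ≈ 33.931000 kN·m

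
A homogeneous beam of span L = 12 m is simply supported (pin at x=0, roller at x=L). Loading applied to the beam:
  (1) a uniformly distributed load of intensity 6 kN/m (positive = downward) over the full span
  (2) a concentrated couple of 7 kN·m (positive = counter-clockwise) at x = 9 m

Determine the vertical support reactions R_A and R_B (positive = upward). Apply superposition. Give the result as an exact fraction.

R_A = 439/12 kN, R_B = 425/12 kN

Load 1 — uniform load w=6 kN/m over full span:
  R_A = wL/2 = 6·12/2 = 36 kN
  R_B = wL/2 = 6·12/2 = 36 kN
Load 2 — applied couple M₀=7 kN·m at a=9 m (b=L-a=3):
  R_A = M₀/L = 7/12 kN
  R_B = -M₀/L = -7/12 kN
Superposition: R_A = 439/12 kN, R_B = 425/12 kN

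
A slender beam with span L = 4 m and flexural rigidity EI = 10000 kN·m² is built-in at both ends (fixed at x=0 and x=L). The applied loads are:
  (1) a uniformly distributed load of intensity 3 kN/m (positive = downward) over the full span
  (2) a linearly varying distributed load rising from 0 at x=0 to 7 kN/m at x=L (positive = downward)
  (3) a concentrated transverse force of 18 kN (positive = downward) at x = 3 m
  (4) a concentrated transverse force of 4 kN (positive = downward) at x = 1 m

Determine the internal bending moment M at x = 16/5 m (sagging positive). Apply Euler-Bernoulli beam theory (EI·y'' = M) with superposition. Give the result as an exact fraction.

M(16/5) = 5293/3000 kN·m

Load 1 — uniform load w=3 kN/m over full span:
  M_1 = wLx/2 - wL²/12 - wx²/2 = 3·4·(16/5)/2 - 3·4²/12 - 3·(16/5)²/2 = -4/25 kN·m
Load 2 — triangular load w₀=7 kN/m (0→w₀ over full span):
  M_2 = 3w₀Lx/20 - w₀L²/30 - w₀x³/(6L) = 3·7·4·(16/5)/20 - 7·4²/30 - 7·(16/5)³/(6·4) = 56/375 kN·m
Load 3 — point force P=18 kN at a=3 m (b=L-a=1):
  M_3 = Pa²(a+3b)(L-x)/L³ - Pa²b/L²  [x>a] = 18·3²·(3+3·1)·(4-(16/5))/4³ - 18·3²·1/4² = 81/40 kN·m
Load 4 — point force P=4 kN at a=1 m (b=L-a=3):
  M_4 = Pa²(a+3b)(L-x)/L³ - Pa²b/L²  [x>a] = 4·1²·(1+3·3)·(4-(16/5))/4³ - 4·1²·3/4² = -1/4 kN·m
Superposition: M = Σ M_i = 5293/3000 kN·m ≈ 1.764333 kN·m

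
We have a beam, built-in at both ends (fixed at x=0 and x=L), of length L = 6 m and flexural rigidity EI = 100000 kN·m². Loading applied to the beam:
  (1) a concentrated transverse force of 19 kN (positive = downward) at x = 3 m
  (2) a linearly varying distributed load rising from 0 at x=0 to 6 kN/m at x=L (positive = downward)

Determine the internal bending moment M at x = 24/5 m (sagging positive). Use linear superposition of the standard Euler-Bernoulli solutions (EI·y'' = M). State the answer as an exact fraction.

M(24/5) = -1281/500 kN·m

Load 1 — point force P=19 kN at a=3 m (b=L-a=3):
  M_1 = Pa²(a+3b)(L-x)/L³ - Pa²b/L²  [x>a] = 19·3²·(3+3·3)·(6-(24/5))/6³ - 19·3²·3/6² = -57/20 kN·m
Load 2 — triangular load w₀=6 kN/m (0→w₀ over full span):
  M_2 = 3w₀Lx/20 - w₀L²/30 - w₀x³/(6L) = 3·6·6·(24/5)/20 - 6·6²/30 - 6·(24/5)³/(6·6) = 36/125 kN·m
Superposition: M = Σ M_i = -1281/500 kN·m ≈ -2.562000 kN·m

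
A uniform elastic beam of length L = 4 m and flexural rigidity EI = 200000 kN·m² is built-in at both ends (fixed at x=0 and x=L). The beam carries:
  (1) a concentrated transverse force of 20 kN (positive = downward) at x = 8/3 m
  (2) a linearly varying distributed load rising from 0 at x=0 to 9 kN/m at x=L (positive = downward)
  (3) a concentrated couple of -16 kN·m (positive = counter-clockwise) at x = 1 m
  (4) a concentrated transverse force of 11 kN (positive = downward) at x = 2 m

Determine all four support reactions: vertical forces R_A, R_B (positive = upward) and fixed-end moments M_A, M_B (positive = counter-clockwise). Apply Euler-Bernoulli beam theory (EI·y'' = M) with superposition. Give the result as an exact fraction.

Load 1 — point force P=20 kN at a=8/3 m (b=L-a=4/3):
  R_A = Pb²(3a+b)/L³ = 20·(4/3)²·(3·(8/3)+(4/3))/4³ = 140/27 kN
  M_A = Pab²/L² = 20·(8/3)·(4/3)²/4² = 160/27 kN·m
  R_B = Pa²(a+3b)/L³ = 20·(8/3)²·((8/3)+3·(4/3))/4³ = 400/27 kN
  M_B = -Pa²b/L² = -20·(8/3)²·(4/3)/4² = -320/27 kN·m
Load 2 — triangular load w₀=9 kN/m (0→w₀ over full span):
  R_A = 3w₀L/20 = 3·9·4/20 = 27/5 kN
  M_A = w₀L²/30 = 9·4²/30 = 24/5 kN·m
  R_B = 7w₀L/20 = 7·9·4/20 = 63/5 kN
  M_B = -w₀L²/20 = -9·4²/20 = -36/5 kN·m
Load 3 — applied couple M₀=-16 kN·m at a=1 m (b=L-a=3):
  R_A = 6M₀ab/L³ = 6·(-16)·1·3/4³ = -9/2 kN
  M_A = M₀b(2a-b)/L² = (-16)·3·(2·1-3)/4² = 3 kN·m
  R_B = -6M₀ab/L³ = -6·(-16)·1·3/4³ = 9/2 kN
  M_B = M₀a(2b-a)/L² = (-16)·1·(2·3-1)/4² = -5 kN·m
Load 4 — point force P=11 kN at a=2 m (b=L-a=2):
  R_A = Pb²(3a+b)/L³ = 11·2²·(3·2+2)/4³ = 11/2 kN
  M_A = Pab²/L² = 11·2·2²/4² = 11/2 kN·m
  R_B = Pa²(a+3b)/L³ = 11·2²·(2+3·2)/4³ = 11/2 kN
  M_B = -Pa²b/L² = -11·2²·2/4² = -11/2 kN·m
Superposition: R_A = 1564/135 kN, M_A = 5191/270 kN·m, R_B = 5051/135 kN, M_B = -7979/270 kN·m

R_A = 1564/135 kN, M_A = 5191/270 kN·m, R_B = 5051/135 kN, M_B = -7979/270 kN·m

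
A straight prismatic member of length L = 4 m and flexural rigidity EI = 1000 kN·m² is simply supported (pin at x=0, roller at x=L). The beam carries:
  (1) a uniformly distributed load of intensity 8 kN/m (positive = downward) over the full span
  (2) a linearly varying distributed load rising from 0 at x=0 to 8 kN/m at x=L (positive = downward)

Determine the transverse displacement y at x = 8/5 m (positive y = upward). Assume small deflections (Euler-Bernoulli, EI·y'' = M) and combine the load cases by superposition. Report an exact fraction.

y(8/5) = -221824/5859375 m

Load 1 — uniform load w=8 kN/m over full span:
  y_1 = -wx(L³-2Lx²+x³)/(24EI) = -8·(8/5)·(4³-2·4·(8/5)²+(8/5)³)/(24·1000) = -1984/78125 m
Load 2 — triangular load w₀=8 kN/m (0→w₀ over full span):
  y_2 = -w₀x(7L⁴-10L²x²+3x⁴)/(360LEI) = -8·(8/5)·(7·4⁴-10·4²·(8/5)²+3·(8/5)⁴)/(360·4·1000) = -73024/5859375 m
Superposition: y = Σ y_i = -221824/5859375 m ≈ -0.037858 m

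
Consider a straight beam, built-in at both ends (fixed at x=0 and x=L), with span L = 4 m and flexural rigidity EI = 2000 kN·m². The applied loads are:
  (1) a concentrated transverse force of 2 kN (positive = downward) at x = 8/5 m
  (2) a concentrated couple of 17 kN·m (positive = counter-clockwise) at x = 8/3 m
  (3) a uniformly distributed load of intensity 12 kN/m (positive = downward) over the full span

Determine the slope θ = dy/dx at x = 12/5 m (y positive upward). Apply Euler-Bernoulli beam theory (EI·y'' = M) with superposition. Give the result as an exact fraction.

θ(12/5) = 4781/1562500 rad

Load 1 — point force P=2 kN at a=8/5 m (b=L-a=12/5):
  θ_1 = Pa²(L-x)(2bL-(3b+a)(L-x))/(2L³EI)  [x>a] = 2·(8/5)²·(4-(12/5))·(2·(12/5)·4-(3·(12/5)+(8/5))·(4-(12/5)))/(2·4³·2000) = 64/390625 rad
Load 2 — applied couple M₀=17 kN·m at a=8/3 m (b=L-a=4/3):
  θ_2 = (R_Ax²/2 - M_Ax)/EI  [x≤a] with R_A=17/3, M_A=17/3 = ((17/3)·(12/5)²/2 - (17/3)·(12/5))/2000 = 17/12500 rad
Load 3 — uniform load w=12 kN/m over full span:
  θ_3 = -wx(L-x)(L-2x)/(12EI) = -12·(12/5)·(4-(12/5))·(4-2·(12/5))/(12·2000) = 24/15625 rad
Superposition: θ = Σ θ_i = 4781/1562500 rad ≈ 0.003060 rad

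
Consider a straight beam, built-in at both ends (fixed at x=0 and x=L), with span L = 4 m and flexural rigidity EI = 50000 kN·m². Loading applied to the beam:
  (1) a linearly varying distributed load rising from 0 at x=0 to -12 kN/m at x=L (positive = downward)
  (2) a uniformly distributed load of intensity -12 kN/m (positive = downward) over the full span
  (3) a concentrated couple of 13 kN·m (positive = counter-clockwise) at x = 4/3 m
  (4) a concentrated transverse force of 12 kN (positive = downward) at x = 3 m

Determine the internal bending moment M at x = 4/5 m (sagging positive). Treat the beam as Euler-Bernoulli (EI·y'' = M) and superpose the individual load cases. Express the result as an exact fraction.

M(4/5) = 6379/1500 kN·m

Load 1 — triangular load w₀=-12 kN/m (0→w₀ over full span):
  M_1 = 3w₀Lx/20 - w₀L²/30 - w₀x³/(6L) = 3·(-12)·4·(4/5)/20 - (-12)·4²/30 - (-12)·(4/5)³/(6·4) = 112/125 kN·m
Load 2 — uniform load w=-12 kN/m over full span:
  M_2 = wLx/2 - wL²/12 - wx²/2 = (-12)·4·(4/5)/2 - (-12)·4²/12 - (-12)·(4/5)²/2 = 16/25 kN·m
Load 3 — applied couple M₀=13 kN·m at a=4/3 m (b=L-a=8/3):
  M_3 = R_Ax - M_A  [x≤a] with R_A=13/3, M_A=0 = (13/3)·(4/5) - 0 = 52/15 kN·m
Load 4 — point force P=12 kN at a=3 m (b=L-a=1):
  M_4 = Pb²(3a+b)x/L³ - Pab²/L²  [x≤a] = 12·1²·(3·3+1)·(4/5)/4³ - 12·3·1²/4² = -3/4 kN·m
Superposition: M = Σ M_i = 6379/1500 kN·m ≈ 4.252667 kN·m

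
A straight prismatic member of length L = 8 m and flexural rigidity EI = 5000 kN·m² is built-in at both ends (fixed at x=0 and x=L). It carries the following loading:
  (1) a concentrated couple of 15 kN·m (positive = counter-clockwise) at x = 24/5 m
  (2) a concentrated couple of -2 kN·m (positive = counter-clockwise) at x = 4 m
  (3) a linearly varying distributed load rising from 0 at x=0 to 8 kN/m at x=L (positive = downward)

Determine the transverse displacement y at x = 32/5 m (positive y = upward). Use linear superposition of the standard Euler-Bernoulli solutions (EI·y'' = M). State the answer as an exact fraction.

y(32/5) = -114238/29296875 m

Load 1 — applied couple M₀=15 kN·m at a=24/5 m (b=L-a=16/5):
  y_1 = (R_Ax³/6 - M_Ax²/2 - M₀(x-a)²/2)/EI  [x>a] with R_A=27/10, M_A=24/5 = ((27/10)·(32/5)³/6 - (24/5)·(32/5)²/2 - 15·((32/5)-(24/5))²/2)/5000 = 36/390625 m
Load 2 — applied couple M₀=-2 kN·m at a=4 m (b=L-a=4):
  y_2 = (R_Ax³/6 - M_Ax²/2 - M₀(x-a)²/2)/EI  [x>a] with R_A=-3/8, M_A=-1/2 = ((-3/8)·(32/5)³/6 - (-1/2)·(32/5)²/2 - (-2)·((32/5)-4)²/2)/5000 = -6/78125 m
Load 3 — triangular load w₀=8 kN/m (0→w₀ over full span):
  y_3 = -w₀x²(L-x)²(x+2L)/(120LEI) = -8·(32/5)²·(8-(32/5))²·((32/5)+2·8)/(120·8·5000) = -114688/29296875 m
Superposition: y = Σ y_i = -114238/29296875 m ≈ -0.003899 m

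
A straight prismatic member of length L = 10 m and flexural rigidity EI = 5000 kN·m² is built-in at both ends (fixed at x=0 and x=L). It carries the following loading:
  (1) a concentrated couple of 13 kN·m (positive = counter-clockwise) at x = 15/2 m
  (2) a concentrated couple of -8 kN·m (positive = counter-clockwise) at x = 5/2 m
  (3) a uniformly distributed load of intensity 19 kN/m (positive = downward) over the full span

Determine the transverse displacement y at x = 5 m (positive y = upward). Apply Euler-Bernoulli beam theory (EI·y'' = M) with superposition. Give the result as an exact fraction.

Load 1 — applied couple M₀=13 kN·m at a=15/2 m (b=L-a=5/2):
  y_1 = (R_Ax³/6 - M_Ax²/2)/EI  [x≤a] with R_A=117/80, M_A=65/16 = ((117/80)·5³/6 - (65/16)·5²/2)/5000 = -13/3200 m
Load 2 — applied couple M₀=-8 kN·m at a=5/2 m (b=L-a=15/2):
  y_2 = (R_Ax³/6 - M_Ax²/2 - M₀(x-a)²/2)/EI  [x>a] with R_A=-9/10, M_A=3/2 = ((-9/10)·5³/6 - (3/2)·5²/2 - (-8)·(5-(5/2))²/2)/5000 = -1/400 m
Load 3 — uniform load w=19 kN/m over full span:
  y_3 = -wx²(L-x)²/(24EI) = -19·5²·(10-5)²/(24·5000) = -19/192 m
Superposition: y = Σ y_i = -1013/9600 m ≈ -0.105521 m

y(5) = -1013/9600 m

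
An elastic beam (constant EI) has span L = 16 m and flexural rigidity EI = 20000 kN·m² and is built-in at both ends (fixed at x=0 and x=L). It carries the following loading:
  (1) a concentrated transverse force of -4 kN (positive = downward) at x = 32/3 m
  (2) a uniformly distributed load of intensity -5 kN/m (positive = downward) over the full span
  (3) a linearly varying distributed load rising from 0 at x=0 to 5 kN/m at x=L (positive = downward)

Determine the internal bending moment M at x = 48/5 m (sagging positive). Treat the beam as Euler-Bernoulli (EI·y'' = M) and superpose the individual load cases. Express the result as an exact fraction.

Load 1 — point force P=-4 kN at a=32/3 m (b=L-a=16/3):
  M_1 = Pb²(3a+b)x/L³ - Pab²/L²  [x≤a] = (-4)·(16/3)²·(3·(32/3)+(16/3))·(48/5)/16³ - (-4)·(32/3)·(16/3)²/16² = -704/135 kN·m
Load 2 — uniform load w=-5 kN/m over full span:
  M_2 = wLx/2 - wL²/12 - wx²/2 = (-5)·16·(48/5)/2 - (-5)·16²/12 - (-5)·(48/5)²/2 = -704/15 kN·m
Load 3 — triangular load w₀=5 kN/m (0→w₀ over full span):
  M_3 = 3w₀Lx/20 - w₀L²/30 - w₀x³/(6L) = 3·5·16·(48/5)/20 - 5·16²/30 - 5·(48/5)³/(6·16) = 1984/75 kN·m
Superposition: M = Σ M_i = -17344/675 kN·m ≈ -25.694815 kN·m

M(48/5) = -17344/675 kN·m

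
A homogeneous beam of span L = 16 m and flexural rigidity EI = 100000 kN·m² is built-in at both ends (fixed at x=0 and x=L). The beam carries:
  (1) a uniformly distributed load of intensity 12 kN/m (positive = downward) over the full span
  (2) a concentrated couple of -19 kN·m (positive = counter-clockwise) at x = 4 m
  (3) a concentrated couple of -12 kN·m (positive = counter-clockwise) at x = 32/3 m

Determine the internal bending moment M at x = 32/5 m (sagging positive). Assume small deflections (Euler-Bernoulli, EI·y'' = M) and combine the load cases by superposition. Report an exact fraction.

Load 1 — uniform load w=12 kN/m over full span:
  M_1 = wLx/2 - wL²/12 - wx²/2 = 12·16·(32/5)/2 - 12·16²/12 - 12·(32/5)²/2 = 2816/25 kN·m
Load 2 — applied couple M₀=-19 kN·m at a=4 m (b=L-a=12):
  M_2 = R_Ax - M_A - M₀  [x>a] with R_A=-171/128, M_A=57/16 = (-171/128)·(32/5) - (57/16) - (-19) = 551/80 kN·m
Load 3 — applied couple M₀=-12 kN·m at a=32/3 m (b=L-a=16/3):
  M_3 = R_Ax - M_A  [x≤a] with R_A=-1, M_A=-4 = (-1)·(32/5) - (-4) = -12/5 kN·m
Superposition: M = Σ M_i = 46851/400 kN·m ≈ 117.127500 kN·m

M(32/5) = 46851/400 kN·m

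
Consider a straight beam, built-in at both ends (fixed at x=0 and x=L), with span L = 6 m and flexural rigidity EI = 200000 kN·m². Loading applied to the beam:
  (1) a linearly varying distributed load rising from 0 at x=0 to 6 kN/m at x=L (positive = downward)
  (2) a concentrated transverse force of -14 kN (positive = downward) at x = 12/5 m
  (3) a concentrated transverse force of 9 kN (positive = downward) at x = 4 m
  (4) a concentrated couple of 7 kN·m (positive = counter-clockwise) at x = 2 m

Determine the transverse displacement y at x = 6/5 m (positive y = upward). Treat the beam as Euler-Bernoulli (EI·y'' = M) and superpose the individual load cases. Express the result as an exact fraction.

y(6/5) = 2683/781250000 m

Load 1 — triangular load w₀=6 kN/m (0→w₀ over full span):
  y_1 = -w₀x²(L-x)²(x+2L)/(120LEI) = -6·(6/5)²·(6-(6/5))²·((6/5)+2·6)/(120·6·200000) = -891/48828125 m
Load 2 — point force P=-14 kN at a=12/5 m (b=L-a=18/5):
  y_2 = -Pb²x²(3aL-(3a+b)x)/(6L³EI)  [x≤a] = -(-14)·(18/5)²·(6/5)²·(3·(12/5)·6-(3·(12/5)+(18/5))·(6/5))/(6·6³·200000) = 11907/390625000 m
Load 3 — point force P=9 kN at a=4 m (b=L-a=2):
  y_3 = -Pb²x²(3aL-(3a+b)x)/(6L³EI)  [x≤a] = -9·2²·(6/5)²·(3·4·6-(3·4+2)·(6/5))/(6·6³·200000) = -69/6250000 m
Load 4 — applied couple M₀=7 kN·m at a=2 m (b=L-a=4):
  y_4 = (R_Ax³/6 - M_Ax²/2)/EI  [x≤a] with R_A=14/9, M_A=0 = ((14/9)·(6/5)³/6 - 0·(6/5)²/2)/200000 = 7/3125000 m
Superposition: y = Σ y_i = 2683/781250000 m ≈ 0.000003 m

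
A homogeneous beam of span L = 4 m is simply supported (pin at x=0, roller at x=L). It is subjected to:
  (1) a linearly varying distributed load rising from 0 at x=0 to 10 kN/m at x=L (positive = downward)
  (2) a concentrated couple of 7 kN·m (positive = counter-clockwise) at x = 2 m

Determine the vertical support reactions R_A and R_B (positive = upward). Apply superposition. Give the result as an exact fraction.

R_A = 101/12 kN, R_B = 139/12 kN

Load 1 — triangular load w₀=10 kN/m (0→w₀ over full span):
  R_A = w₀L/6 = 10·4/6 = 20/3 kN
  R_B = w₀L/3 = 10·4/3 = 40/3 kN
Load 2 — applied couple M₀=7 kN·m at a=2 m (b=L-a=2):
  R_A = M₀/L = 7/4 kN
  R_B = -M₀/L = -7/4 kN
Superposition: R_A = 101/12 kN, R_B = 139/12 kN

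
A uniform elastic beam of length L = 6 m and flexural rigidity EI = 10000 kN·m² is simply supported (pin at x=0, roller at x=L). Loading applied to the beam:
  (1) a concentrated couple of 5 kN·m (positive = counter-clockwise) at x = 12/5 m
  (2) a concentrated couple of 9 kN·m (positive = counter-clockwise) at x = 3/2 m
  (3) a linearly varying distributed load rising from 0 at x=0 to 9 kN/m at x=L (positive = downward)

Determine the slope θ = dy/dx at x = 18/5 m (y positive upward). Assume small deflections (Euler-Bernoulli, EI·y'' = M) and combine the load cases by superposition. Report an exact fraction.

Load 1 — applied couple M₀=5 kN·m at a=12/5 m (b=L-a=18/5):
  θ_1 = (M₀x²/(2L)-M₀(x-a)+C₁)/EI  [x>a] with C₁=M₀(3b²-L²)/(6L)=2/5 = (5·(18/5)²/(2·6)-5·((18/5)-(12/5))+(2/5))/10000 = -1/50000 rad
Load 2 — applied couple M₀=9 kN·m at a=3/2 m (b=L-a=9/2):
  θ_2 = (M₀x²/(2L)-M₀(x-a)+C₁)/EI  [x>a] with C₁=M₀(3b²-L²)/(6L)=99/16 = (9·(18/5)²/(2·6)-9·((18/5)-(3/2))+(99/16))/10000 = -1197/4000000 rad
Load 3 — triangular load w₀=9 kN/m (0→w₀ over full span):
  θ_3 = -w₀(7L⁴-30L²x²+15x⁴)/(360LEI) = -9·(7·6⁴-30·6²·(18/5)²+15·(18/5)⁴)/(360·6·10000) = 783/781250 rad
Superposition: θ = Σ θ_i = 68299/100000000 rad ≈ 0.000683 rad

θ(18/5) = 68299/100000000 rad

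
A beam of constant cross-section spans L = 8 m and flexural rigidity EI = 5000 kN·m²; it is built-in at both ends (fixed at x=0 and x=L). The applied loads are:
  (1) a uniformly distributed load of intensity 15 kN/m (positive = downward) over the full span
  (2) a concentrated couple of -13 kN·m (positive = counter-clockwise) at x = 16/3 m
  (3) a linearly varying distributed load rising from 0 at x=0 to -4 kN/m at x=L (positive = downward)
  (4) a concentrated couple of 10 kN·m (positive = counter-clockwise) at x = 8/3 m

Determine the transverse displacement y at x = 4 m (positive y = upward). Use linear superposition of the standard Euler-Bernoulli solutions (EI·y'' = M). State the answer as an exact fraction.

Load 1 — uniform load w=15 kN/m over full span:
  y_1 = -wx²(L-x)²/(24EI) = -15·4²·(8-4)²/(24·5000) = -4/125 m
Load 2 — applied couple M₀=-13 kN·m at a=16/3 m (b=L-a=8/3):
  y_2 = (R_Ax³/6 - M_Ax²/2)/EI  [x≤a] with R_A=-13/6, M_A=-13/3 = ((-13/6)·4³/6 - (-13/3)·4²/2)/5000 = 13/5625 m
Load 3 — triangular load w₀=-4 kN/m (0→w₀ over full span):
  y_3 = -w₀x²(L-x)²(x+2L)/(120LEI) = -(-4)·4²·(8-4)²·(4+2·8)/(120·8·5000) = 8/1875 m
Load 4 — applied couple M₀=10 kN·m at a=8/3 m (b=L-a=16/3):
  y_4 = (R_Ax³/6 - M_Ax²/2 - M₀(x-a)²/2)/EI  [x>a] with R_A=5/3, M_A=0 = ((5/3)·4³/6 - 0·4²/2 - 10·(4-(8/3))²/2)/5000 = 2/1125 m
Superposition: y = Σ y_i = -133/5625 m ≈ -0.023644 m

y(4) = -133/5625 m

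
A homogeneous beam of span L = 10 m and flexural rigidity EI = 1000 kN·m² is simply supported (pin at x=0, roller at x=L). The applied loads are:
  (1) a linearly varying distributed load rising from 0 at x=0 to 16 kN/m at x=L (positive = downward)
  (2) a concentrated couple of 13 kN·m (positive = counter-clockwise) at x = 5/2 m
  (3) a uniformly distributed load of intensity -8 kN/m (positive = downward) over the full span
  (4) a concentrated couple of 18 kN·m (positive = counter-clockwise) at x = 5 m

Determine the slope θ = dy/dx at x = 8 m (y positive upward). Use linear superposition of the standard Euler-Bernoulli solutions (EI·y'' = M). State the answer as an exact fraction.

Load 1 — triangular load w₀=16 kN/m (0→w₀ over full span):
  θ_1 = -w₀(7L⁴-30L²x²+15x⁴)/(360LEI) = -16·(7·10⁴-30·10²·8²+15·8⁴)/(360·10·1000) = 1514/5625 rad
Load 2 — applied couple M₀=13 kN·m at a=5/2 m (b=L-a=15/2):
  θ_2 = (M₀x²/(2L)-M₀(x-a)+C₁)/EI  [x>a] with C₁=M₀(3b²-L²)/(6L)=715/48 = (13·8²/(2·10)-13·(8-(5/2))+(715/48))/1000 = -3601/240000 rad
Load 3 — uniform load w=-8 kN/m over full span:
  θ_3 = -w(L³-6Lx²+4x³)/(24EI) = -(-8)·(10³-6·10·8²+4·8³)/(24·1000) = -33/125 rad
Load 4 — applied couple M₀=18 kN·m at a=5 m (b=L-a=5):
  θ_4 = (M₀x²/(2L)-M₀(x-a)+C₁)/EI  [x>a] with C₁=M₀(3b²-L²)/(6L)=-15/2 = (18·8²/(2·10)-18·(8-5)+(-15/2))/1000 = -39/10000 rad
Superposition: θ = Σ θ_i = -9899/720000 rad ≈ -0.013749 rad

θ(8) = -9899/720000 rad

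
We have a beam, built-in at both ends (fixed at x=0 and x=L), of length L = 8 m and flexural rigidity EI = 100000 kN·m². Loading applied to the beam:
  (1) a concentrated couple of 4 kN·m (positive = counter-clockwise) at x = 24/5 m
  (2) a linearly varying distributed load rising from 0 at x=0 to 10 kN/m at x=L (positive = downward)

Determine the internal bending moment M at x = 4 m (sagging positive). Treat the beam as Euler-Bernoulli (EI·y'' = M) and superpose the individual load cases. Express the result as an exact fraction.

M(4) = 224/15 kN·m

Load 1 — applied couple M₀=4 kN·m at a=24/5 m (b=L-a=16/5):
  M_1 = R_Ax - M_A  [x≤a] with R_A=18/25, M_A=32/25 = (18/25)·4 - (32/25) = 8/5 kN·m
Load 2 — triangular load w₀=10 kN/m (0→w₀ over full span):
  M_2 = 3w₀Lx/20 - w₀L²/30 - w₀x³/(6L) = 3·10·8·4/20 - 10·8²/30 - 10·4³/(6·8) = 40/3 kN·m
Superposition: M = Σ M_i = 224/15 kN·m ≈ 14.933333 kN·m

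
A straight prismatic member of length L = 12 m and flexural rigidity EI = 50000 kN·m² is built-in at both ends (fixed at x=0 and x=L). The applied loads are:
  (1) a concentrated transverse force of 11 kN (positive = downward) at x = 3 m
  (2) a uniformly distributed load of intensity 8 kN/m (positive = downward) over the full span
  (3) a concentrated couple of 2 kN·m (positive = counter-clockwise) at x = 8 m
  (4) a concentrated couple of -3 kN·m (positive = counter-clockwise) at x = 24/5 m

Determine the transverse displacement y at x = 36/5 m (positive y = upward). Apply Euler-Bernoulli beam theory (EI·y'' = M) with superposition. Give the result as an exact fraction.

Load 1 — point force P=11 kN at a=3 m (b=L-a=9):
  y_1 = -Pa²(L-x)²(3bL-(3b+a)(L-x))/(6L³EI)  [x>a] = -11·3²·(12-(36/5))²·(3·9·12-(3·9+3)·(12-(36/5)))/(6·12³·50000) = -99/125000 m
Load 2 — uniform load w=8 kN/m over full span:
  y_2 = -wx²(L-x)²/(24EI) = -8·(36/5)²·(12-(36/5))²/(24·50000) = -15552/1953125 m
Load 3 — applied couple M₀=2 kN·m at a=8 m (b=L-a=4):
  y_3 = (R_Ax³/6 - M_Ax²/2)/EI  [x≤a] with R_A=2/9, M_A=2/3 = ((2/9)·(36/5)³/6 - (2/3)·(36/5)²/2)/50000 = -27/390625 m
Load 4 — applied couple M₀=-3 kN·m at a=24/5 m (b=L-a=36/5):
  y_4 = (R_Ax³/6 - M_Ax²/2 - M₀(x-a)²/2)/EI  [x>a] with R_A=-9/25, M_A=-9/25 = ((-9/25)·(36/5)³/6 - (-9/25)·(36/5)²/2 - (-3)·((36/5)-(24/5))²/2)/50000 = -864/9765625 m
Superposition: y = Σ y_i = -696267/78125000 m ≈ -0.008912 m

y(36/5) = -696267/78125000 m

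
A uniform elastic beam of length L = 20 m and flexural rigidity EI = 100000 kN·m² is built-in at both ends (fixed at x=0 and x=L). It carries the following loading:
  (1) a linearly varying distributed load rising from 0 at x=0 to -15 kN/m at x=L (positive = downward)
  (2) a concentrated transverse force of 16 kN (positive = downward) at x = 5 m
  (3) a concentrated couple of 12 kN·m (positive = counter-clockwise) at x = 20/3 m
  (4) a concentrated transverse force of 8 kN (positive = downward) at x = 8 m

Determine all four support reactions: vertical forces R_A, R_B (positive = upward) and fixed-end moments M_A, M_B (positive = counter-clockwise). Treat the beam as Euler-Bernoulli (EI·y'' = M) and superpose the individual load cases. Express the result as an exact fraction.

Load 1 — triangular load w₀=-15 kN/m (0→w₀ over full span):
  R_A = 3w₀L/20 = 3·(-15)·20/20 = -45 kN
  M_A = w₀L²/30 = (-15)·20²/30 = -200 kN·m
  R_B = 7w₀L/20 = 7·(-15)·20/20 = -105 kN
  M_B = -w₀L²/20 = -(-15)·20²/20 = 300 kN·m
Load 2 — point force P=16 kN at a=5 m (b=L-a=15):
  R_A = Pb²(3a+b)/L³ = 16·15²·(3·5+15)/20³ = 27/2 kN
  M_A = Pab²/L² = 16·5·15²/20² = 45 kN·m
  R_B = Pa²(a+3b)/L³ = 16·5²·(5+3·15)/20³ = 5/2 kN
  M_B = -Pa²b/L² = -16·5²·15/20² = -15 kN·m
Load 3 — applied couple M₀=12 kN·m at a=20/3 m (b=L-a=40/3):
  R_A = 6M₀ab/L³ = 6·12·(20/3)·(40/3)/20³ = 4/5 kN
  M_A = M₀b(2a-b)/L² = 12·(40/3)·(2·(20/3)-(40/3))/20² = 0 kN·m
  R_B = -6M₀ab/L³ = -6·12·(20/3)·(40/3)/20³ = -4/5 kN
  M_B = M₀a(2b-a)/L² = 12·(20/3)·(2·(40/3)-(20/3))/20² = 4 kN·m
Load 4 — point force P=8 kN at a=8 m (b=L-a=12):
  R_A = Pb²(3a+b)/L³ = 8·12²·(3·8+12)/20³ = 648/125 kN
  M_A = Pab²/L² = 8·8·12²/20² = 576/25 kN·m
  R_B = Pa²(a+3b)/L³ = 8·8²·(8+3·12)/20³ = 352/125 kN
  M_B = -Pa²b/L² = -8·8²·12/20² = -384/25 kN·m
Superposition: R_A = -6379/250 kN, M_A = -3299/25 kN·m, R_B = -25121/250 kN, M_B = 6841/25 kN·m

R_A = -6379/250 kN, M_A = -3299/25 kN·m, R_B = -25121/250 kN, M_B = 6841/25 kN·m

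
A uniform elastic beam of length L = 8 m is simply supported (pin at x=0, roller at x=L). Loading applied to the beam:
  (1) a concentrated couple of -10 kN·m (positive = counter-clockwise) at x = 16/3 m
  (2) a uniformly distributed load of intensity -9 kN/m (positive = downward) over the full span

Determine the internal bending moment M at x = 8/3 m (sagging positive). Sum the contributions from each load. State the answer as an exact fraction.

Load 1 — applied couple M₀=-10 kN·m at a=16/3 m (b=L-a=8/3):
  M_1 = M₀x/L  [x≤a] = (-10)·(8/3)/8 = -10/3 kN·m
Load 2 — uniform load w=-9 kN/m over full span:
  M_2 = wx(L-x)/2 = (-9)·(8/3)·(8-(8/3))/2 = -64 kN·m
Superposition: M = Σ M_i = -202/3 kN·m ≈ -67.333333 kN·m

M(8/3) = -202/3 kN·m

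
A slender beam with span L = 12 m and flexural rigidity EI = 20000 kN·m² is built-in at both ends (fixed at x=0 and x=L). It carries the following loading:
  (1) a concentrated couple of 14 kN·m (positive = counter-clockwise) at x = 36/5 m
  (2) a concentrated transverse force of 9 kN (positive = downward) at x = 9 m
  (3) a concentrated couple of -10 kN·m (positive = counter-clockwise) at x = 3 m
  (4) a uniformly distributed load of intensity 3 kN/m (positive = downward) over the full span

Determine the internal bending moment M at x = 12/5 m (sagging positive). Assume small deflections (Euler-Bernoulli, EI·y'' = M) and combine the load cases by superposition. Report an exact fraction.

Load 1 — applied couple M₀=14 kN·m at a=36/5 m (b=L-a=24/5):
  M_1 = R_Ax - M_A  [x≤a] with R_A=42/25, M_A=112/25 = (42/25)·(12/5) - (112/25) = -56/125 kN·m
Load 2 — point force P=9 kN at a=9 m (b=L-a=3):
  M_2 = Pb²(3a+b)x/L³ - Pab²/L²  [x≤a] = 9·3²·(3·9+3)·(12/5)/12³ - 9·9·3²/12² = -27/16 kN·m
Load 3 — applied couple M₀=-10 kN·m at a=3 m (b=L-a=9):
  M_3 = R_Ax - M_A  [x≤a] with R_A=-15/16, M_A=15/8 = (-15/16)·(12/5) - (15/8) = -33/8 kN·m
Load 4 — uniform load w=3 kN/m over full span:
  M_4 = wLx/2 - wL²/12 - wx²/2 = 3·12·(12/5)/2 - 3·12²/12 - 3·(12/5)²/2 = -36/25 kN·m
Superposition: M = Σ M_i = -15401/2000 kN·m ≈ -7.700500 kN·m

M(12/5) = -15401/2000 kN·m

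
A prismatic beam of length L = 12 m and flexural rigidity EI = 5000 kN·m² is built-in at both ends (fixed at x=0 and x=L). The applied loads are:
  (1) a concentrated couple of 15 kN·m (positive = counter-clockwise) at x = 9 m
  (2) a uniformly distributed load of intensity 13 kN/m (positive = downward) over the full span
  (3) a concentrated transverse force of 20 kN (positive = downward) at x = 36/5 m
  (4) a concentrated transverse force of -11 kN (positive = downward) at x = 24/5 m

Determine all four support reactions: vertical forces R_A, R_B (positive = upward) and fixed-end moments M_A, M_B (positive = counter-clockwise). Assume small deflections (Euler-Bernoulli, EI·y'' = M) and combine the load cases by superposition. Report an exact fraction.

Load 1 — applied couple M₀=15 kN·m at a=9 m (b=L-a=3):
  R_A = 6M₀ab/L³ = 6·15·9·3/12³ = 45/32 kN
  M_A = M₀b(2a-b)/L² = 15·3·(2·9-3)/12² = 75/16 kN·m
  R_B = -6M₀ab/L³ = -6·15·9·3/12³ = -45/32 kN
  M_B = M₀a(2b-a)/L² = 15·9·(2·3-9)/12² = -45/16 kN·m
Load 2 — uniform load w=13 kN/m over full span:
  R_A = wL/2 = 13·12/2 = 78 kN
  M_A = wL²/12 = 13·12²/12 = 156 kN·m
  R_B = wL/2 = 13·12/2 = 78 kN
  M_B = -wL²/12 = -13·12²/12 = -156 kN·m
Load 3 — point force P=20 kN at a=36/5 m (b=L-a=24/5):
  R_A = Pb²(3a+b)/L³ = 20·(24/5)²·(3·(36/5)+(24/5))/12³ = 176/25 kN
  M_A = Pab²/L² = 20·(36/5)·(24/5)²/12² = 576/25 kN·m
  R_B = Pa²(a+3b)/L³ = 20·(36/5)²·((36/5)+3·(24/5))/12³ = 324/25 kN
  M_B = -Pa²b/L² = -20·(36/5)²·(24/5)/12² = -864/25 kN·m
Load 4 — point force P=-11 kN at a=24/5 m (b=L-a=36/5):
  R_A = Pb²(3a+b)/L³ = (-11)·(36/5)²·(3·(24/5)+(36/5))/12³ = -891/125 kN
  M_A = Pab²/L² = (-11)·(24/5)·(36/5)²/12² = -2376/125 kN·m
  R_B = Pa²(a+3b)/L³ = (-11)·(24/5)²·((24/5)+3·(36/5))/12³ = -484/125 kN
  M_B = -Pa²b/L² = -(-11)·(24/5)²·(36/5)/12² = 1584/125 kN·m
Superposition: R_A = 317273/4000 kN, M_A = 329439/2000 kN·m, R_B = 342727/4000 kN, M_B = -361401/2000 kN·m

R_A = 317273/4000 kN, M_A = 329439/2000 kN·m, R_B = 342727/4000 kN, M_B = -361401/2000 kN·m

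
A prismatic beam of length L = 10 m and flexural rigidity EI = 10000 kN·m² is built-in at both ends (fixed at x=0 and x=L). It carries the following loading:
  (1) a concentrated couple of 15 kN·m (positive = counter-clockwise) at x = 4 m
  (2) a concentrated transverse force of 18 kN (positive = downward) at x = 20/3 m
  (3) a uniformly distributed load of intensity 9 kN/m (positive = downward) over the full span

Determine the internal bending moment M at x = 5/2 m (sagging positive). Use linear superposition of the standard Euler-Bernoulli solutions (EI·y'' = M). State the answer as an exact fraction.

M(5/2) = 1357/120 kN·m

Load 1 — applied couple M₀=15 kN·m at a=4 m (b=L-a=6):
  M_1 = R_Ax - M_A  [x≤a] with R_A=54/25, M_A=9/5 = (54/25)·(5/2) - (9/5) = 18/5 kN·m
Load 2 — point force P=18 kN at a=20/3 m (b=L-a=10/3):
  M_2 = Pb²(3a+b)x/L³ - Pab²/L²  [x≤a] = 18·(10/3)²·(3·(20/3)+(10/3))·(5/2)/10³ - 18·(20/3)·(10/3)²/10² = -5/3 kN·m
Load 3 — uniform load w=9 kN/m over full span:
  M_3 = wLx/2 - wL²/12 - wx²/2 = 9·10·(5/2)/2 - 9·10²/12 - 9·(5/2)²/2 = 75/8 kN·m
Superposition: M = Σ M_i = 1357/120 kN·m ≈ 11.308333 kN·m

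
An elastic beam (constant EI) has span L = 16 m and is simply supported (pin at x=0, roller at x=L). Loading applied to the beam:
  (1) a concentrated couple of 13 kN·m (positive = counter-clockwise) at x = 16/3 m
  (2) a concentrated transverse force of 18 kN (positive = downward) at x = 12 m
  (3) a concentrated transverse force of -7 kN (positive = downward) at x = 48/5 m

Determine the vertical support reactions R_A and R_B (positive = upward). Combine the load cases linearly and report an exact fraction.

Load 1 — applied couple M₀=13 kN·m at a=16/3 m (b=L-a=32/3):
  R_A = M₀/L = 13/16 kN
  R_B = -M₀/L = -13/16 kN
Load 2 — point force P=18 kN at a=12 m (b=L-a=4):
  R_A = Pb/L = 18·4/16 = 9/2 kN
  R_B = Pa/L = 18·12/16 = 27/2 kN
Load 3 — point force P=-7 kN at a=48/5 m (b=L-a=32/5):
  R_A = Pb/L = (-7)·(32/5)/16 = -14/5 kN
  R_B = Pa/L = (-7)·(48/5)/16 = -21/5 kN
Superposition: R_A = 201/80 kN, R_B = 679/80 kN

R_A = 201/80 kN, R_B = 679/80 kN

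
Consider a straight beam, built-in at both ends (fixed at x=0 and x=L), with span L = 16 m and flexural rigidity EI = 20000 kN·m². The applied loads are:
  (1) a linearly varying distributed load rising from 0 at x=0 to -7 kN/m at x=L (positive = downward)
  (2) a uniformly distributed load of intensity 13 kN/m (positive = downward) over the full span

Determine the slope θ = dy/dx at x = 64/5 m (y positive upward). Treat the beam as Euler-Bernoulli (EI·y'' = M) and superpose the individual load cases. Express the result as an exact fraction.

θ(64/5) = 17792/1171875 rad

Load 1 — triangular load w₀=-7 kN/m (0→w₀ over full span):
  θ_1 = -w₀(2x(L-x)(L-2x)(x+2L)+x²(L-x)²)/(120LEI) = -(-7)·(2·(64/5)·(16-(64/5))·(16-2·(64/5))·((64/5)+2·16)+(64/5)²·(16-(64/5))²)/(120·16·20000) = -7168/1171875 rad
Load 2 — uniform load w=13 kN/m over full span:
  θ_2 = -wx(L-x)(L-2x)/(12EI) = -13·(64/5)·(16-(64/5))·(16-2·(64/5))/(12·20000) = 1664/78125 rad
Superposition: θ = Σ θ_i = 17792/1171875 rad ≈ 0.015183 rad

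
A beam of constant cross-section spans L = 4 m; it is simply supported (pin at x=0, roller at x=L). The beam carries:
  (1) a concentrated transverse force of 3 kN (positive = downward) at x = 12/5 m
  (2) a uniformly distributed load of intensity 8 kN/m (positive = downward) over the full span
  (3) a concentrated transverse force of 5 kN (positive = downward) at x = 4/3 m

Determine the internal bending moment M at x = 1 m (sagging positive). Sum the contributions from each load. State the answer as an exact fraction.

Load 1 — point force P=3 kN at a=12/5 m (b=L-a=8/5):
  M_1 = Pbx/L  [x≤a] = 3·(8/5)·1/4 = 6/5 kN·m
Load 2 — uniform load w=8 kN/m over full span:
  M_2 = wx(L-x)/2 = 8·1·(4-1)/2 = 12 kN·m
Load 3 — point force P=5 kN at a=4/3 m (b=L-a=8/3):
  M_3 = Pbx/L  [x≤a] = 5·(8/3)·1/4 = 10/3 kN·m
Superposition: M = Σ M_i = 248/15 kN·m ≈ 16.533333 kN·m

M(1) = 248/15 kN·m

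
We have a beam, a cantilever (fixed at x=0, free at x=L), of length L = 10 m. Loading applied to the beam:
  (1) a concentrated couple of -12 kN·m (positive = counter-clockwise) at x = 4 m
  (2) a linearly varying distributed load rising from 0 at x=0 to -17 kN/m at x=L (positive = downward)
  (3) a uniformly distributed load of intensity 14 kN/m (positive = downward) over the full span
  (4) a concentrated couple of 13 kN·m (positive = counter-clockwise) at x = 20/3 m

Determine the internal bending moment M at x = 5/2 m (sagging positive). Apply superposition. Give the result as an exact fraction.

Load 1 — applied couple M₀=-12 kN·m at a=4 m (b=L-a=6):
  M_1 = M₀  [x≤a] = (-12) = -12 kN·m
Load 2 — triangular load w₀=-17 kN/m (0→w₀ over full span):
  M_2 = w₀Lx/2 - w₀L²/3 - w₀x³/(6L) = (-17)·10·(5/2)/2 - (-17)·10²/3 - (-17)·(5/2)³/(6·10) = 11475/32 kN·m
Load 3 — uniform load w=14 kN/m over full span:
  M_3 = -w(L-x)²/2 = -14·(10-(5/2))²/2 = -1575/4 kN·m
Load 4 — applied couple M₀=13 kN·m at a=20/3 m (b=L-a=10/3):
  M_4 = M₀  [x≤a] = 13 = 13 kN·m
Superposition: M = Σ M_i = -1093/32 kN·m ≈ -34.156250 kN·m

M(5/2) = -1093/32 kN·m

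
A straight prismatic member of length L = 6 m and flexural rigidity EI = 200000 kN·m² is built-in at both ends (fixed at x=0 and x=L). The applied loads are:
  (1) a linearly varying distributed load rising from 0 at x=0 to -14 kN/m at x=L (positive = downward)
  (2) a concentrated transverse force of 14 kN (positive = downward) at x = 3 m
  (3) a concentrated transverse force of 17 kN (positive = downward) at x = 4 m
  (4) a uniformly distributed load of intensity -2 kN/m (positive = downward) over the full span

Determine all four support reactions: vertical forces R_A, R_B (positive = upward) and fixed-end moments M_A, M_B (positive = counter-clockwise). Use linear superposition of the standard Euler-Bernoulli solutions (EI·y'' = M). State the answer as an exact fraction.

Load 1 — triangular load w₀=-14 kN/m (0→w₀ over full span):
  R_A = 3w₀L/20 = 3·(-14)·6/20 = -63/5 kN
  M_A = w₀L²/30 = (-14)·6²/30 = -84/5 kN·m
  R_B = 7w₀L/20 = 7·(-14)·6/20 = -147/5 kN
  M_B = -w₀L²/20 = -(-14)·6²/20 = 126/5 kN·m
Load 2 — point force P=14 kN at a=3 m (b=L-a=3):
  R_A = Pb²(3a+b)/L³ = 14·3²·(3·3+3)/6³ = 7 kN
  M_A = Pab²/L² = 14·3·3²/6² = 21/2 kN·m
  R_B = Pa²(a+3b)/L³ = 14·3²·(3+3·3)/6³ = 7 kN
  M_B = -Pa²b/L² = -14·3²·3/6² = -21/2 kN·m
Load 3 — point force P=17 kN at a=4 m (b=L-a=2):
  R_A = Pb²(3a+b)/L³ = 17·2²·(3·4+2)/6³ = 119/27 kN
  M_A = Pab²/L² = 17·4·2²/6² = 68/9 kN·m
  R_B = Pa²(a+3b)/L³ = 17·4²·(4+3·2)/6³ = 340/27 kN
  M_B = -Pa²b/L² = -17·4²·2/6² = -136/9 kN·m
Load 4 — uniform load w=-2 kN/m over full span:
  R_A = wL/2 = (-2)·6/2 = -6 kN
  M_A = wL²/12 = (-2)·6²/12 = -6 kN·m
  R_B = wL/2 = (-2)·6/2 = -6 kN
  M_B = -wL²/12 = -(-2)·6²/12 = 6 kN·m
Superposition: R_A = -971/135 kN, M_A = -427/90 kN·m, R_B = -2134/135 kN, M_B = 503/90 kN·m

R_A = -971/135 kN, M_A = -427/90 kN·m, R_B = -2134/135 kN, M_B = 503/90 kN·m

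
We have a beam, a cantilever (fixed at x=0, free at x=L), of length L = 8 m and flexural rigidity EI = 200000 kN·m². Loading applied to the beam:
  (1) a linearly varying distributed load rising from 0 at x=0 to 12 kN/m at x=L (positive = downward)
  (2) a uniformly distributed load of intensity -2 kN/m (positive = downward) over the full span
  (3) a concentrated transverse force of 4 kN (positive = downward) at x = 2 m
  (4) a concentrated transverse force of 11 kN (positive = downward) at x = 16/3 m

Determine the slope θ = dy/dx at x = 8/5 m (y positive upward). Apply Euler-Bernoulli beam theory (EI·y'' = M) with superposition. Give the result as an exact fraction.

Load 1 — triangular load w₀=12 kN/m (0→w₀ over full span):
  θ_1 = (w₀Lx²/4-w₀L²x/3-w₀x⁴/(24L))/EI = (12·8·(8/5)²/4-12·8²·(8/5)/3-12·(8/5)⁴/(24·8))/200000 = -3404/1953125 rad
Load 2 — uniform load w=-2 kN/m over full span:
  θ_2 = -wx(x²-3Lx+3L²)/(6EI) = -(-2)·(8/5)·((8/5)²-3·8·(8/5)+3·8²)/(6·200000) = 488/1171875 rad
Load 3 — point force P=4 kN at a=2 m (b=L-a=6):
  θ_3 = -Px(2a-x)/(2EI)  [x≤a] = -4·(8/5)·(2·2-(8/5))/(2·200000) = -3/78125 rad
Load 4 — point force P=11 kN at a=16/3 m (b=L-a=8/3):
  θ_4 = -Px(2a-x)/(2EI)  [x≤a] = -11·(8/5)·(2·(16/3)-(8/5))/(2·200000) = -187/468750 rad
Superposition: θ = Σ θ_i = -20669/11718750 rad ≈ -0.001764 rad

θ(8/5) = -20669/11718750 rad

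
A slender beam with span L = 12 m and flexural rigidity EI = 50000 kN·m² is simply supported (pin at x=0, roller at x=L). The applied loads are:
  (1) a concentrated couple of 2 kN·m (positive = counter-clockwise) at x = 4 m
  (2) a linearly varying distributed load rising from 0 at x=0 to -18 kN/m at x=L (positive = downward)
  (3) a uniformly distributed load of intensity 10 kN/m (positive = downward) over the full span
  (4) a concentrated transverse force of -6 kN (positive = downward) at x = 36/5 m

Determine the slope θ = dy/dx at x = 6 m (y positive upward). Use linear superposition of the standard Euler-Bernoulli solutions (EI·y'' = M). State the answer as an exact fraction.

θ(6) = 4061/4687500 rad

Load 1 — applied couple M₀=2 kN·m at a=4 m (b=L-a=8):
  θ_1 = (M₀x²/(2L)-M₀(x-a)+C₁)/EI  [x>a] with C₁=M₀(3b²-L²)/(6L)=4/3 = (2·6²/(2·12)-2·(6-4)+(4/3))/50000 = 1/150000 rad
Load 2 — triangular load w₀=-18 kN/m (0→w₀ over full span):
  θ_2 = -w₀(7L⁴-30L²x²+15x⁴)/(360LEI) = -(-18)·(7·12⁴-30·12²·6²+15·6⁴)/(360·12·50000) = 189/250000 rad
Load 3 — uniform load w=10 kN/m over full span:
  θ_3 = -w(L³-6Lx²+4x³)/(24EI) = -10·(12³-6·12·6²+4·6³)/(24·50000) = 0 rad
Load 4 — point force P=-6 kN at a=36/5 m (b=L-a=24/5):
  θ_4 = -Pb(L²-b²-3x²)/(6LEI)  [x≤a] = -(-6)·(24/5)·(12²-(24/5)²-3·6²)/(6·12·50000) = 81/781250 rad
Superposition: θ = Σ θ_i = 4061/4687500 rad ≈ 0.000866 rad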